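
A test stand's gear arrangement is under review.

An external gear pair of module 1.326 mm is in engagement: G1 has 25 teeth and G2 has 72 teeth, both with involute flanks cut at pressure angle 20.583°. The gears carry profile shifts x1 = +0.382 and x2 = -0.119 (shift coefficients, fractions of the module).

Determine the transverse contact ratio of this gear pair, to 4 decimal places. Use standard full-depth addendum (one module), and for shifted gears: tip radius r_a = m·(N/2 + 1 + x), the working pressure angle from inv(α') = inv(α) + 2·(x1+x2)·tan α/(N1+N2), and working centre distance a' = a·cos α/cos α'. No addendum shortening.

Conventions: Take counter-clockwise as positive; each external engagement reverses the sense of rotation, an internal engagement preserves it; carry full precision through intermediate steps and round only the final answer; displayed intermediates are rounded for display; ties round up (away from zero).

1.5898

topology: single-mesh involute geometry — m = 1.326, 25T/72T pair
base radii: r_b1 = 15.516916, r_b2 = 44.688719
tip radii: r_a1 = 18.407532, r_a2 = 48.904206
inv(α') = inv(20.583°) + 2·(+0.382-0.119)·tan α/(25+72) = 0.01833200  ⇒  α' = 21.37637°
a' = a·cos α / cos α' = 64.3110·cos 20.583°/cos 21.37637° = 64.653388
action lengths: √(r_a1²−r_b1²) = 9.902653, √(r_a2²−r_b2²) = 19.863024
base pitch p_b = π·m·cos α = 3.899826
CR = (9.902653 + 19.863024 − 64.653388·sin 21.37637°)/3.899826 = 1.589810
contact ratio ≈ 1.5898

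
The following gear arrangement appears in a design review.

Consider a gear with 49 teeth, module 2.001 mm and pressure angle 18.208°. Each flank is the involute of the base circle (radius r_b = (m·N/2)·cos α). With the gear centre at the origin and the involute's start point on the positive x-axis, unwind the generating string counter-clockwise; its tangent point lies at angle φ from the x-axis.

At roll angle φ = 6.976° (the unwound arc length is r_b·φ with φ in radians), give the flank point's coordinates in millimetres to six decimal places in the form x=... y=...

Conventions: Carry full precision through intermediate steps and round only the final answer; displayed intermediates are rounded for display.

x=46.913665 y=0.027976

class = single-mesh tooth geometry [base-circle involute, m = 2.001, 49T]
pitch radius r_p = m·N/2 = 2.001·49/2 = 49.024500
base radius r_b = r_p·cos α = 49.024500·cos 18.208° = 46.569766
roll angle φ = 6.976° = 0.12175417 rad
x = r_b·(cos φ + φ·sin φ) = 46.913665
y = r_b·(sin φ − φ·cos φ) = 0.027976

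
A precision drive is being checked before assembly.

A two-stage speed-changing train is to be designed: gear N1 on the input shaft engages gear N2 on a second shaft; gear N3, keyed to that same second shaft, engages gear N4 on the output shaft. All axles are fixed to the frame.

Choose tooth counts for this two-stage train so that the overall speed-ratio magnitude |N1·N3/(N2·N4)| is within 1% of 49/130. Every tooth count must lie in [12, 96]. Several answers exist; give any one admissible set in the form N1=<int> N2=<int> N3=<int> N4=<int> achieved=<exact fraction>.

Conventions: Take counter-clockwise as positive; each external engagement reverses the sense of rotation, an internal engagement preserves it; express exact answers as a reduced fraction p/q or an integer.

N1=14 N2=13 N3=14 N4=40 achieved=49/130

2-stage fixed-axis compound train for ratio 49/130
target = 49/130 in lowest terms: an exact hit needs N1·N3 = k·49 and N2·N4 = k·130 for one integer k, every count in [12, 96]; additionally prefer no 1:1 stage (N1 ≠ N2, N3 ≠ N4)
k = 1…3: no 1:1-free in-range split of k·49 and k·130 into factor pairs; take k = 4
k = 4: N1·N3 = 196 = 14·14, N2·N4 = 520 = 13·40
achieved = 14·14/(13·40) = 49/130; |achieved − target| = 0 ≤ 49/13000 ✓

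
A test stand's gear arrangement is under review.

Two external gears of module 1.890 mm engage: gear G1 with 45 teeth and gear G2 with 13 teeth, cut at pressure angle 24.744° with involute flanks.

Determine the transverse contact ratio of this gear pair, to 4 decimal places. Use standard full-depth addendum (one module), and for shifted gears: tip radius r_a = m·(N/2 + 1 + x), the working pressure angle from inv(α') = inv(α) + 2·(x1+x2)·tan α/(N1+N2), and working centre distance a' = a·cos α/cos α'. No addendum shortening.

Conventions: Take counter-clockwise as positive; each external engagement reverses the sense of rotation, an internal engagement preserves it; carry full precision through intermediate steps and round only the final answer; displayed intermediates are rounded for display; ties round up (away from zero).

1.4348

single-mesh involute tooth geometry (45T engaging 13T at module 1.890)
base radii: r_b1 = 38.620653, r_b2 = 11.157077
tip radii: r_a1 = 44.415000, r_a2 = 14.175000
no profile shift: α' = α, a' = a
action lengths: √(r_a1²−r_b1²) = 21.934845, √(r_a2²−r_b2²) = 8.743583
base pitch p_b = π·m·cos α = 5.392460
CR = (21.934845 + 8.743583 − 54.810000·sin 24.74400°)/5.392460 = 1.434763
contact ratio ≈ 1.4348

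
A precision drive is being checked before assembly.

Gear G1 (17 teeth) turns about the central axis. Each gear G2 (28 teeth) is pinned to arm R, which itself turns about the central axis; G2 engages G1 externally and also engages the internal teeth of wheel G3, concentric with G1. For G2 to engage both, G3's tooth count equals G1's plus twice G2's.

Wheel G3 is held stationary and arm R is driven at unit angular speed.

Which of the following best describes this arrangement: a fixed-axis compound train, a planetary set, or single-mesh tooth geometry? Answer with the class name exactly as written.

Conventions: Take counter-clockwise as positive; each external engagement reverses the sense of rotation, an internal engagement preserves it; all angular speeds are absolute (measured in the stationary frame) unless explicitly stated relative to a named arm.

class = planetary set [G3 = 17+2·28 = 73; Willis about the carrier]
classification: planetary set

planetary set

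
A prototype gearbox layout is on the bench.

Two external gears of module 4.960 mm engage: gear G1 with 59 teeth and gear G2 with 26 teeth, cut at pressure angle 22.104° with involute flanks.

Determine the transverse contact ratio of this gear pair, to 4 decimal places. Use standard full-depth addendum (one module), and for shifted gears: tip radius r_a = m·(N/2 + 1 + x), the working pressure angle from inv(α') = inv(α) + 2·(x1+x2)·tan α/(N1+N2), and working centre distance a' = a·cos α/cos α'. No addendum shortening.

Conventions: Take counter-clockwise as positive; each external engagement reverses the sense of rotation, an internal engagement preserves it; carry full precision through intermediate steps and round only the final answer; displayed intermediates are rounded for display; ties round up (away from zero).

single-mesh involute tooth geometry (59T engaging 26T at module 4.960)
base radii: r_b1 = 135.565826, r_b2 = 59.740872
tip radii: r_a1 = 151.280000, r_a2 = 69.440000
no profile shift: α' = α, a' = a
action lengths: √(r_a1²−r_b1²) = 67.138255, √(r_a2²−r_b2²) = 35.396917
base pitch p_b = π·m·cos α = 14.437037
CR = (67.138255 + 35.396917 − 210.800000·sin 22.10400°)/14.437037 = 1.607910
contact ratio ≈ 1.6079

1.6079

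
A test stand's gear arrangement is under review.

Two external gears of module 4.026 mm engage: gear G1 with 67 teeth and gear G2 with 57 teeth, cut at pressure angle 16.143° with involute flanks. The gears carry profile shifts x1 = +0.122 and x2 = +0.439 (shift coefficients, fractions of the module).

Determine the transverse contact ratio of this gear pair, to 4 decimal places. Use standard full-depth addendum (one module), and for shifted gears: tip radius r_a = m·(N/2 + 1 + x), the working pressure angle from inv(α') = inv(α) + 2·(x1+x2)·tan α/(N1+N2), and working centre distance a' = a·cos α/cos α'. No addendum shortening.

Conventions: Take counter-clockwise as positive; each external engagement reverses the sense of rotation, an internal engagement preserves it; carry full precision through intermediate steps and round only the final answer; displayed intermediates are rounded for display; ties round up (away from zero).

recognized (one external pair, fixed centres): single-mesh tooth geometry, m = 4.026, N1 = 67, N2 = 57
base radii: r_b1 = 129.553139, r_b2 = 110.216850
tip radii: r_a1 = 139.388172, r_a2 = 120.534414
inv(α') = inv(16.143°) + 2·(+0.122+0.439)·tan α/(67+57) = 0.01031890  ⇒  α' = 17.75689°
a' = a·cos α / cos α' = 249.6120·cos 16.143°/cos 17.75689° = 251.764250
action lengths: √(r_a1²−r_b1²) = 51.430017, √(r_a2²−r_b2²) = 48.793350
base pitch p_b = π·m·cos α = 12.149349
CR = (51.430017 + 48.793350 − 251.764250·sin 17.75689°)/12.149349 = 1.929373
contact ratio ≈ 1.9294

1.9294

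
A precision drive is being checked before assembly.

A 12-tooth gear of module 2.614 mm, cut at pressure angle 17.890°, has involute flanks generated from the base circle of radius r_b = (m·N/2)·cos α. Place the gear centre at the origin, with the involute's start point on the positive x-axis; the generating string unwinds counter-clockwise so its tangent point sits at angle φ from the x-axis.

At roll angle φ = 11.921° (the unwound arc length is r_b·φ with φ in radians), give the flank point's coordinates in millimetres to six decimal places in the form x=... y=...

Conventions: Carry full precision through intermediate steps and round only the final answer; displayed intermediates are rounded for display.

class = single-mesh tooth geometry [base-circle involute, m = 2.614, 12T]
pitch radius r_p = m·N/2 = 2.614·12/2 = 15.684000
base radius r_b = r_p·cos α = 15.684000·cos 17.890° = 14.925648
roll angle φ = 11.921° = 0.20806070 rad
x = r_b·(cos φ + φ·sin φ) = 15.245220
y = r_b·(sin φ − φ·cos φ) = 0.044617

x=15.245220 y=0.044617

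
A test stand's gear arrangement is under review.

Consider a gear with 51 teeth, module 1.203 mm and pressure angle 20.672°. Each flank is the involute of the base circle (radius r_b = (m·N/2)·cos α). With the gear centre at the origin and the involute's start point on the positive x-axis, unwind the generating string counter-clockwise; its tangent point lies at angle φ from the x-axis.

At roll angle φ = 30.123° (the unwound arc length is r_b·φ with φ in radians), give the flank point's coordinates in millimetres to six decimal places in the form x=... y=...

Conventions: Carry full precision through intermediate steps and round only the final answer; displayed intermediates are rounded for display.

x=32.398180 y=1.352251

single-mesh involute tooth geometry (51T wheel at module 1.203)
pitch radius r_p = m·N/2 = 1.203·51/2 = 30.676500
base radius r_b = r_p·cos α = 30.676500·cos 20.672° = 28.701444
roll angle φ = 30.123° = 0.52574553 rad
x = r_b·(cos φ + φ·sin φ) = 32.398180
y = r_b·(sin φ − φ·cos φ) = 1.352251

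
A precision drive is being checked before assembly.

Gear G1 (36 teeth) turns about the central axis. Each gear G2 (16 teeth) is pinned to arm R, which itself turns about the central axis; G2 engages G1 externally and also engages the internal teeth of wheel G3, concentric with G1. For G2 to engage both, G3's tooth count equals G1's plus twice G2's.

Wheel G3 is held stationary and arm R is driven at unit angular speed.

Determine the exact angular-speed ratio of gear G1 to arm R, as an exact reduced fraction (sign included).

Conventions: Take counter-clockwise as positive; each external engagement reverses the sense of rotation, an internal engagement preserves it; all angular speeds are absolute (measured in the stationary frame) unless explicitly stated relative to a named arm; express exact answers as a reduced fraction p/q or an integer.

26/9

recognized (axles ride arm R): planetary set, 36/16/68 teeth
ring teeth: 36 + 2·16 = 68
36(ω_sun−ω_arm) = −68(ω_ring−ω_arm),  ω_ring = 0, ω_arm = 1
ω_sun = 1 − (68/36)(0−1) = 26/9
ω_out/ω_in = 26/9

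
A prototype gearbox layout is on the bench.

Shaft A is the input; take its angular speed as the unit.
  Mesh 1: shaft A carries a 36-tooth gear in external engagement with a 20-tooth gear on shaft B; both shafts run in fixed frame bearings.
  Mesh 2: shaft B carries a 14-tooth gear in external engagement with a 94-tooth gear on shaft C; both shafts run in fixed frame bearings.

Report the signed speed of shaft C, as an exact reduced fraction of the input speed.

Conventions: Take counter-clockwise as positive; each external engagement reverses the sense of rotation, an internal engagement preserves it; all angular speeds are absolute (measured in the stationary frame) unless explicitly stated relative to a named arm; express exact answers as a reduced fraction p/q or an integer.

63/235

2-mesh fixed-axis compound train (all bearings frame-fixed)
mesh 1 [36T→20T]: |ω|/ω_in = 1×36/20 = 9/5, sense flips to −
mesh 2 [14T→94T]: |ω|/ω_in = (9/5)×14/94 = 63/235, sense flips to +
signed output speed (× input speed) = 63/235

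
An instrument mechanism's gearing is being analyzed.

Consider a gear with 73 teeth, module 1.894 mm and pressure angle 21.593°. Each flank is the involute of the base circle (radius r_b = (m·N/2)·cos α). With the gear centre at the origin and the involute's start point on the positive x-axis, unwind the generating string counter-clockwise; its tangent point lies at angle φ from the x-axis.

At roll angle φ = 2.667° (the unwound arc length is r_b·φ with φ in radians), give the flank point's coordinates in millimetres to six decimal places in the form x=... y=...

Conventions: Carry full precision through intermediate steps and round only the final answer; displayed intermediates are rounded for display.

x=64.349087 y=0.002161

single-mesh involute tooth geometry (73T wheel at module 1.894)
pitch radius r_p = m·N/2 = 1.894·73/2 = 69.131000
base radius r_b = r_p·cos α = 69.131000·cos 21.593° = 64.279487
roll angle φ = 2.667° = 0.04654793 rad
x = r_b·(cos φ + φ·sin φ) = 64.349087
y = r_b·(sin φ − φ·cos φ) = 0.002161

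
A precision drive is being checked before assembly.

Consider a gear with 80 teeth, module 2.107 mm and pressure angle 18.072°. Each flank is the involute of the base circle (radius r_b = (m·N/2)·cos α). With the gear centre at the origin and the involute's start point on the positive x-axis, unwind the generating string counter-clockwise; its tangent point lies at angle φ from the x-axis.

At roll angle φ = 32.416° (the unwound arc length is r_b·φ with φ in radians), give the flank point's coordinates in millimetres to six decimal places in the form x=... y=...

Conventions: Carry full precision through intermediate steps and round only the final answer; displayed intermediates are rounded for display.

class = single-mesh tooth geometry [base-circle involute, m = 2.107, 80T]
pitch radius r_p = m·N/2 = 2.107·80/2 = 84.280000
base radius r_b = r_p·cos α = 84.280000·cos 18.072° = 80.122252
roll angle φ = 32.416° = 0.56576593 rad
x = r_b·(cos φ + φ·sin φ) = 91.937415
y = r_b·(sin φ − φ·cos φ) = 4.683567

x=91.937415 y=4.683567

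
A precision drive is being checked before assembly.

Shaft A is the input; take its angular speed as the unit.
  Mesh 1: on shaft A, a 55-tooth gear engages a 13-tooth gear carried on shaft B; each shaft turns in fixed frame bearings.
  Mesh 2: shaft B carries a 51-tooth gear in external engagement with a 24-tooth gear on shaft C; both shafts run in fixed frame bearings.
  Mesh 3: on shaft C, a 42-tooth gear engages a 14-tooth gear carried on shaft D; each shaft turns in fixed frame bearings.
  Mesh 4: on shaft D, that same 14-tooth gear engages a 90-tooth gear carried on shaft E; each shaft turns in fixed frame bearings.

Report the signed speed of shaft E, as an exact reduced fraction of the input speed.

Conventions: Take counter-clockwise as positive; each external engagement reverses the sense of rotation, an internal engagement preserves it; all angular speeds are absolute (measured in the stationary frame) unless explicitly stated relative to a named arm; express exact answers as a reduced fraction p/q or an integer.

4-mesh fixed-axis compound train (all bearings frame-fixed)
mesh 1 [55T→13T]: |ω|/ω_in = 1×55/13 = 55/13, sense flips to −
mesh 2 [51T→24T]: |ω|/ω_in = (55/13)×51/24 = 935/104, sense flips to +
mesh 3 [42T→14T]: |ω|/ω_in = (935/104)×42/14 = 2805/104, sense flips to −
mesh 4 [14T→90T]: |ω|/ω_in = (2805/104)×14/90 = 1309/312, sense flips to +
signed output speed (× input speed) = 1309/312

1309/312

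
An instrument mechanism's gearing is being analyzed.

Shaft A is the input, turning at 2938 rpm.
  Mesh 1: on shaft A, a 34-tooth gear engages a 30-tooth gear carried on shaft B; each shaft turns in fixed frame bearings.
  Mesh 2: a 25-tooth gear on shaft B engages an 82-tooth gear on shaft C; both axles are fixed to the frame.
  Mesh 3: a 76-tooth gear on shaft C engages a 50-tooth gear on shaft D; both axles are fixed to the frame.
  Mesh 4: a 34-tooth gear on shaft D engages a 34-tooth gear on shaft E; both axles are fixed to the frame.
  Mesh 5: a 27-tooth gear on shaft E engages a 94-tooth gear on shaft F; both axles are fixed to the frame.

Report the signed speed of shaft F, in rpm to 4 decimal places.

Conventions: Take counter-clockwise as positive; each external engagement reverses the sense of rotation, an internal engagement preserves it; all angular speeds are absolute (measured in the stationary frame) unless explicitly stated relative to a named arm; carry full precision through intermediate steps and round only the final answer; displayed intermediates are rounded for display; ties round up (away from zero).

class = fixed-axis compound train [5 meshes; 5 ratios multiply, 5 sense flips]
mesh 1 [34T→30T]: ω = 2938.0000×34/30 = 3329.7333 rpm, sense flips to −
mesh 2 [25T→82T]: ω = 3329.7333×25/82 = 1015.1626 rpm, sense flips to +
mesh 3 [76T→50T]: ω = 1015.1626×76/50 = 1543.0472 rpm, sense flips to −
mesh 4 [34T→34T]: ω = 1543.0472×34/34 = 1543.0472 rpm, sense flips to +
mesh 5 [27T→94T]: ω = 1543.0472×27/94 = 443.2157 rpm, sense flips to −
signed output speed = -443.2157 rpm

-443.2157 rpm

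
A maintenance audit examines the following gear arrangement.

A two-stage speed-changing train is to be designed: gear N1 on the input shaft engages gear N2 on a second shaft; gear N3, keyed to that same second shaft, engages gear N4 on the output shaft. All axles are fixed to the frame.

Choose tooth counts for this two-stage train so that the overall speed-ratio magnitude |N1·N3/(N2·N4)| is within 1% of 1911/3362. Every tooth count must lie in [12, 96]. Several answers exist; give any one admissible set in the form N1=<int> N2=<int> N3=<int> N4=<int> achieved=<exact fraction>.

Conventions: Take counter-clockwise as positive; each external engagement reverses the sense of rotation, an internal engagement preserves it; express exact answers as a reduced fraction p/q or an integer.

design class (target 1911/3362): fixed-axis compound train
target = 1911/3362 in lowest terms: an exact hit needs N1·N3 = k·1911 and N2·N4 = k·3362 for one integer k, every count in [12, 96]; additionally prefer no 1:1 stage (N1 ≠ N2, N3 ≠ N4)
k = 1: N1·N3 = 1911 = 21·91, N2·N4 = 3362 = 41·82
achieved = 21·91/(41·82) = 1911/3362; |achieved − target| = 0 ≤ 1911/336200 ✓

N1=21 N2=41 N3=91 N4=82 achieved=1911/3362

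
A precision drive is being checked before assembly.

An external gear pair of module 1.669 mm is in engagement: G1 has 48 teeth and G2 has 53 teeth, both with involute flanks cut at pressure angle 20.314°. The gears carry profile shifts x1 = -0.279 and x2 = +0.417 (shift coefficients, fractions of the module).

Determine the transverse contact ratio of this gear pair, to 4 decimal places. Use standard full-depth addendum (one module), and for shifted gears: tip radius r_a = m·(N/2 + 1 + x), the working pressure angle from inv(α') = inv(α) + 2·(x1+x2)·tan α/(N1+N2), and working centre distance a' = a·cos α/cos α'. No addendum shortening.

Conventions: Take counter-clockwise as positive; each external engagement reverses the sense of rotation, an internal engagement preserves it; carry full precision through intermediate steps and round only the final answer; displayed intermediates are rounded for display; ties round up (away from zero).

topology: single-mesh involute geometry — m = 1.669, 48T/53T pair
base radii: r_b1 = 37.564682, r_b2 = 41.477670
tip radii: r_a1 = 41.259349, r_a2 = 46.593473
inv(α') = inv(20.314°) + 2·(-0.279+0.417)·tan α/(48+53) = 0.01665446  ⇒  α' = 20.72769°
a' = a·cos α / cos α' = 84.2845·cos 20.314°/cos 20.72769° = 84.512590
action lengths: √(r_a1²−r_b1²) = 17.065419, √(r_a2²−r_b2²) = 21.226272
base pitch p_b = π·m·cos α = 4.917205
CR = (17.065419 + 21.226272 − 84.512590·sin 20.72769°)/4.917205 = 1.704304
contact ratio ≈ 1.7043

1.7043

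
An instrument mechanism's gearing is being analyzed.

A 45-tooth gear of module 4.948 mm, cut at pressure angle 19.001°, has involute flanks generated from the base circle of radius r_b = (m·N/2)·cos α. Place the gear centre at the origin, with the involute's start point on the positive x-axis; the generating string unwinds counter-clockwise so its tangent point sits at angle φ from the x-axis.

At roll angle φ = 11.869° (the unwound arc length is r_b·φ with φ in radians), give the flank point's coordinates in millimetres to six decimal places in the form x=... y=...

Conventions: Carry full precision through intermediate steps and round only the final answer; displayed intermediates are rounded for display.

single-mesh involute tooth geometry (45T wheel at module 4.948)
pitch radius r_p = m·N/2 = 4.948·45/2 = 111.330000
base radius r_b = r_p·cos α = 111.330000·cos 19.001° = 105.263950
roll angle φ = 11.869° = 0.20715313 rad
x = r_b·(cos φ + φ·sin φ) = 107.498343
y = r_b·(sin φ − φ·cos φ) = 0.310576

x=107.498343 y=0.310576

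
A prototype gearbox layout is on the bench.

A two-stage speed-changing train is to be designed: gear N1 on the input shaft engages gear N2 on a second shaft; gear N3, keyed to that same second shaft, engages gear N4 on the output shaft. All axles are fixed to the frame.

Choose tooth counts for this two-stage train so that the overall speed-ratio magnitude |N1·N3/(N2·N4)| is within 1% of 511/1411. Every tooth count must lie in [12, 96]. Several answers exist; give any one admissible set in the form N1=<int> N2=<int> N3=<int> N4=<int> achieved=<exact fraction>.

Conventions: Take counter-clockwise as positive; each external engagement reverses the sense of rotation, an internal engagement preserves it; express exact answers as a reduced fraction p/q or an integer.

N1=14 N2=34 N3=73 N4=83 achieved=511/1411

design class (target 511/1411): fixed-axis compound train
target = 511/1411 in lowest terms: an exact hit needs N1·N3 = k·511 and N2·N4 = k·1411 for one integer k, every count in [12, 96]; additionally prefer no 1:1 stage (N1 ≠ N2, N3 ≠ N4)
k = 1: no 1:1-free in-range split of k·511 and k·1411 into factor pairs; take k = 2
k = 2: N1·N3 = 1022 = 14·73, N2·N4 = 2822 = 34·83
achieved = 14·73/(34·83) = 511/1411; |achieved − target| = 0 ≤ 511/141100 ✓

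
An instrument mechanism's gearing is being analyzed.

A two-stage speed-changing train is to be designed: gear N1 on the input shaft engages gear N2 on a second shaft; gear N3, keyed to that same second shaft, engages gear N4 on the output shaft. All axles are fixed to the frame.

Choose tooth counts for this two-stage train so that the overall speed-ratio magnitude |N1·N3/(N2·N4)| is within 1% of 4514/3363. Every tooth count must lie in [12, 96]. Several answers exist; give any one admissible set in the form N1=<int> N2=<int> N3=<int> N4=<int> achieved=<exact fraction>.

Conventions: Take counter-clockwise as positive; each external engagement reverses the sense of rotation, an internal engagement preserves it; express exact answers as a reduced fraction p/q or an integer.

class = fixed-axis compound train [2-stage, 4514/3363 wanted]
target = 4514/3363 in lowest terms: an exact hit needs N1·N3 = k·4514 and N2·N4 = k·3363 for one integer k, every count in [12, 96]; additionally prefer no 1:1 stage (N1 ≠ N2, N3 ≠ N4)
k = 1: N1·N3 = 4514 = 61·74, N2·N4 = 3363 = 57·59
achieved = 61·74/(57·59) = 4514/3363; |achieved − target| = 0 ≤ 2257/168150 ✓

N1=61 N2=57 N3=74 N4=59 achieved=4514/3363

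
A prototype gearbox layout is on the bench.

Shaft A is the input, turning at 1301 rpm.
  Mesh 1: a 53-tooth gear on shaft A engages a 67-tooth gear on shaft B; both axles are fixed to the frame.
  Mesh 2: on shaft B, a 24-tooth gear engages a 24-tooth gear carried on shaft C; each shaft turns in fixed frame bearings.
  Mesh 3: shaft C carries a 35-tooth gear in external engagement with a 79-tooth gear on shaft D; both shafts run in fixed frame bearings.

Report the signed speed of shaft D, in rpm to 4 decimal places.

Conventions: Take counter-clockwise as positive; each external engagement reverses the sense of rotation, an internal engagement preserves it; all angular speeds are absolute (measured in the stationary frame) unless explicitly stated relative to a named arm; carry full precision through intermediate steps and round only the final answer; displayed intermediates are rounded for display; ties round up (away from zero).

topology: fixed-axis compound train — 3 meshes, A→D
mesh 1 [53T→67T]: ω = 1301.0000×53/67 = 1029.1493 rpm, sense flips to −
mesh 2 [24T→24T]: ω = 1029.1493×24/24 = 1029.1493 rpm, sense flips to +
mesh 3 [35T→79T]: ω = 1029.1493×35/79 = 455.9522 rpm, sense flips to −
signed output speed = -455.9522 rpm

-455.9522 rpm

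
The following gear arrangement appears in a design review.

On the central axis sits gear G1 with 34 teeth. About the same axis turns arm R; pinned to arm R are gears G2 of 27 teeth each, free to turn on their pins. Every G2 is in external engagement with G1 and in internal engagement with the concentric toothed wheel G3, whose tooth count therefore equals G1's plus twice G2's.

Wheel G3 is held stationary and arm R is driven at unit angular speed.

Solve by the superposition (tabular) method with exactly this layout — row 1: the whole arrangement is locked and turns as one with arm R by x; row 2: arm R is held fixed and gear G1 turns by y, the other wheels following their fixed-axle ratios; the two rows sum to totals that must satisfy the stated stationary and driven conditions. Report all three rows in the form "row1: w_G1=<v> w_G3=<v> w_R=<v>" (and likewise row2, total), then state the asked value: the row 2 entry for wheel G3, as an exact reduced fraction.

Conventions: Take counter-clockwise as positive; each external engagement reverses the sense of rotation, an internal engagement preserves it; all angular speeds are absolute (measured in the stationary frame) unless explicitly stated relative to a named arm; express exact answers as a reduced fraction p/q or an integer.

recognized (axles ride arm R): planetary set, 34/27/88 teeth
row 1 — lock + rotate with arm: ω_sun = ω_ring = ω_arm = x
superposition row 2 [arm held]: sun y, ring −(34/88)·y, arm 0
boundary: total ω_ring = x − (34/88)·y = 0 and total ω_arm = x = 1  ⇒  y = 44/17, x = 1
row 2 ring = −(34/88)·44/17 = -1
totals (row 1 + row 2): sun 1 + 44/17 = 61/17, ring 1 + (-1) = 0, arm 1 + 0 = 1
asked cell (row2, ring) = -1

row1: w_G1=1 w_G3=1 w_R=1
row2: w_G1=44/17 w_G3=-1 w_R=0
total: w_G1=61/17 w_G3=0 w_R=1
asked value: -1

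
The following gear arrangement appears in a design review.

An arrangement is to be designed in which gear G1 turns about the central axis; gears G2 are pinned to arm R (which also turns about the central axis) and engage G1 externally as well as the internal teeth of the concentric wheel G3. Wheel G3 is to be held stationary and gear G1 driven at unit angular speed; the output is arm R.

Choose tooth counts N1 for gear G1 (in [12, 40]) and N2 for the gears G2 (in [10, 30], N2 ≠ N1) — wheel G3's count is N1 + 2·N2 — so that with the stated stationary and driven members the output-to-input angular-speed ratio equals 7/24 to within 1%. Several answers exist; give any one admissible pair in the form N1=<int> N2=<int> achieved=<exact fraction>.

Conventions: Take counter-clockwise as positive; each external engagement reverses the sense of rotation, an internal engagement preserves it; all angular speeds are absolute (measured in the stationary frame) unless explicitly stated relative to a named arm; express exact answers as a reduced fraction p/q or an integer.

class = planetary set [ratio 7/24 wanted; Willis about the carrier]
Willis with ω_ring = 0: ω_arm/ω_sun = N1/(N1+N3); set equal to 7/24  ⇒  N3/N1 = 1/(7/24) − 1 = 17/7
N3 = N1 + 2·N2  ⇒  N2/N1 = (N3/N1 − 1)/2 = (17/7 − 1)/2 = 5/7
smallest multiple with N1 ≥ 12 and N2 ≥ 10: k = 2  ⇒  N1 = 2·7 = 14, N2 = 2·5 = 10 (N1 ≤ 40, N2 ≤ 30, N2 ≠ N1 ✓), N3 = 14 + 2·10 = 34
check: N1/(N1+N3) with N1 = 14, N3 = 34 gives 7/24; |achieved − target| = 0 ≤ 7/2400 ✓

N1=14 N2=10 achieved=7/24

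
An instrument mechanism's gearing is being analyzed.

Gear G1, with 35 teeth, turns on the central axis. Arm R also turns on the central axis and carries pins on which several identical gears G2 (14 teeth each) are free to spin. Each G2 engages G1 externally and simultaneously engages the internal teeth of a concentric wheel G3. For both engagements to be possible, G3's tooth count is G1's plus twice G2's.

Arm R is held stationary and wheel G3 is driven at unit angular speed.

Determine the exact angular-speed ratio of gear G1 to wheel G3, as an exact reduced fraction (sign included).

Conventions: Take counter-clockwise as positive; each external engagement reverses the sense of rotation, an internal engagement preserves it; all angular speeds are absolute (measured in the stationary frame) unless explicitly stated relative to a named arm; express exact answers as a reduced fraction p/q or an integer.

-9/5

recognized (axles ride arm R): planetary set, 35/14/63 teeth
ring teeth: 35 + 2·14 = 63
35(ω_sun−ω_arm) = −63(ω_ring−ω_arm),  ω_arm = 0, ω_ring = 1
ω_sun = 0 − (63/35)(1−0) = -9/5
ω_out/ω_in = -9/5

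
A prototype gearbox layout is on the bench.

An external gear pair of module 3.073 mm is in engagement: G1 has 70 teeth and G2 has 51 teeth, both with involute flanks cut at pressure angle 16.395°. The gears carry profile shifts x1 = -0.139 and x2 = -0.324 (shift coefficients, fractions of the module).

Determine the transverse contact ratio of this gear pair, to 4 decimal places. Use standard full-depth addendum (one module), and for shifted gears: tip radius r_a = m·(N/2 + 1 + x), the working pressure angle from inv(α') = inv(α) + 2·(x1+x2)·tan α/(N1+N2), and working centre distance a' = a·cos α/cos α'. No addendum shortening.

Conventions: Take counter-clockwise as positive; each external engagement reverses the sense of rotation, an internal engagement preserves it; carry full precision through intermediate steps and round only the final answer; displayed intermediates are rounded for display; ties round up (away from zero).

single-mesh involute tooth geometry (70T engaging 51T at module 3.073)
base radii: r_b1 = 103.181664, r_b2 = 75.175212
tip radii: r_a1 = 110.200853, r_a2 = 80.438848
inv(α') = inv(16.395°) + 2·(-0.139-0.324)·tan α/(70+51) = 0.00582281  ⇒  α' = 14.73415°
a' = a·cos α / cos α' = 185.9165·cos 16.395°/cos 14.73415° = 184.421325
action lengths: √(r_a1²−r_b1²) = 38.701062, √(r_a2²−r_b2²) = 28.619848
base pitch p_b = π·m·cos α = 9.261565
CR = (38.701062 + 28.619848 − 184.421325·sin 14.73415°)/9.261565 = 2.204403
contact ratio ≈ 2.2044

2.2044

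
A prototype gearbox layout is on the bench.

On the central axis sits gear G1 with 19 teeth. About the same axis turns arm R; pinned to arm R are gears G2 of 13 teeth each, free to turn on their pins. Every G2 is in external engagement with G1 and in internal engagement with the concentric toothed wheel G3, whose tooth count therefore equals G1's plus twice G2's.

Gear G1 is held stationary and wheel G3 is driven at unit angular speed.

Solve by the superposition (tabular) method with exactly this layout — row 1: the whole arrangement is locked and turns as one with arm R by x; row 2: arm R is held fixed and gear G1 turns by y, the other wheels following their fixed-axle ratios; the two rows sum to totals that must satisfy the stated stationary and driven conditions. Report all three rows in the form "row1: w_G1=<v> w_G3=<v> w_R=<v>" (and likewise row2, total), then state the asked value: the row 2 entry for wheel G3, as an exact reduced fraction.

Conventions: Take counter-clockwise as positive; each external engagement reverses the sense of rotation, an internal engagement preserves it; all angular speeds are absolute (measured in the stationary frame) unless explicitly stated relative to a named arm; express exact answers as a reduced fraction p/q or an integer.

class = planetary set [G3 = 19+2·13 = 45; Willis about the carrier]
superposition row 1 [locked train]: every member turns x
row 2: sun turns y, ring = −(19/45)·y, arm 0
boundary: total ω_sun = x + y = 0 and total ω_ring = x − (19/45)·y = 1  ⇒  y = -45/64, x = 45/64
row 2 ring = −(19/45)·(-45/64) = 19/64
totals (row 1 + row 2): sun 45/64 + (-45/64) = 0, ring 45/64 + 19/64 = 1, arm 45/64 + 0 = 45/64
asked cell (row2, ring) = 19/64

row1: w_G1=45/64 w_G3=45/64 w_R=45/64
row2: w_G1=-45/64 w_G3=19/64 w_R=0
total: w_G1=0 w_G3=1 w_R=45/64
asked value: 19/64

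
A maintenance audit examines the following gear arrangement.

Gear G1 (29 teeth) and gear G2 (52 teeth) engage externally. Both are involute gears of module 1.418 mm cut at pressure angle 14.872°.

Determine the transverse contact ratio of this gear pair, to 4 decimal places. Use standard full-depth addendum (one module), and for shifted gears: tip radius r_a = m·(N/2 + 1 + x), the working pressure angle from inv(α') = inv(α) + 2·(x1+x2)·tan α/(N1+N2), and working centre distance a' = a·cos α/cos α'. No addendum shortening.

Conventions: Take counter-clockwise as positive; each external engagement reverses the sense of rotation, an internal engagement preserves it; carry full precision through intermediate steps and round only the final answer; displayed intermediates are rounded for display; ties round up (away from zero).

recognized (one external pair, fixed centres): single-mesh tooth geometry, m = 1.418, N1 = 29, N2 = 52
base radii: r_b1 = 19.872240, r_b2 = 35.632982
tip radii: r_a1 = 21.979000, r_a2 = 38.286000
no profile shift: α' = α, a' = a
action lengths: √(r_a1²−r_b1²) = 9.389916, √(r_a2²−r_b2²) = 14.003871
base pitch p_b = π·m·cos α = 4.305551
CR = (9.389916 + 14.003871 − 57.429000·sin 14.87200°)/4.305551 = 2.009971
contact ratio ≈ 2.0100

2.0100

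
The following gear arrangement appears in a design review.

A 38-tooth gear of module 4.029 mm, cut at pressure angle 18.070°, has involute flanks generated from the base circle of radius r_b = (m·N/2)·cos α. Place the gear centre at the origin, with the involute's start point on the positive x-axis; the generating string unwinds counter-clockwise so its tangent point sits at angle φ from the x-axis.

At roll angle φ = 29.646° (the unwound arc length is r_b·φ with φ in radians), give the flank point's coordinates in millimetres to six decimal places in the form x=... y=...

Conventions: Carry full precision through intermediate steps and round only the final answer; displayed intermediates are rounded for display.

x=81.874823 y=3.271310

recognized (one wheel, involute flank): single-mesh tooth geometry, m = 4.029, N = 38
pitch radius r_p = m·N/2 = 4.029·38/2 = 76.551000
base radius r_b = r_p·cos α = 76.551000·cos 18.070° = 72.775372
roll angle φ = 29.646° = 0.51742031 rad
x = r_b·(cos φ + φ·sin φ) = 81.874823
y = r_b·(sin φ − φ·cos φ) = 3.271310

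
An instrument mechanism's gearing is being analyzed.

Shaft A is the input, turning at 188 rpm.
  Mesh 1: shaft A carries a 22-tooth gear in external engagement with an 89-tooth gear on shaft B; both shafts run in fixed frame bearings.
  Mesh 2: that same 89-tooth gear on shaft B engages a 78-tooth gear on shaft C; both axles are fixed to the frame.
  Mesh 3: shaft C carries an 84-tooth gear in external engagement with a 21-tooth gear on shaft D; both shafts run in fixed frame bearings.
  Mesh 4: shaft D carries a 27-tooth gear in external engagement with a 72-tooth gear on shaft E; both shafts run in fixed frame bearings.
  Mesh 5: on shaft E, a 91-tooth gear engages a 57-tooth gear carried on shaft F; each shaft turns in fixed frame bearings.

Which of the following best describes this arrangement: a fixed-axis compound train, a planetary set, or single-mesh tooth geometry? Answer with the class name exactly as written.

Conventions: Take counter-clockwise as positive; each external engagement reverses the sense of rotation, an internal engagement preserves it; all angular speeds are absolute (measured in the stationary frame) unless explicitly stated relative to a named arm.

fixed-axis compound train

5-mesh fixed-axis compound train (all bearings frame-fixed)
classification: fixed-axis compound train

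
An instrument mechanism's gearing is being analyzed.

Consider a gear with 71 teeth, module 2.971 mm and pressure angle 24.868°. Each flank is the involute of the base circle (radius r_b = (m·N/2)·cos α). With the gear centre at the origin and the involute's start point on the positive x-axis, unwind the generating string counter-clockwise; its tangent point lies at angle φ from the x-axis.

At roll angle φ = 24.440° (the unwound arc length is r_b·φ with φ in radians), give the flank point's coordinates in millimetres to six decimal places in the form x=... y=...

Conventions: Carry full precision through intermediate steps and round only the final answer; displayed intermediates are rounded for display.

class = single-mesh tooth geometry [base-circle involute, m = 2.971, 71T]
pitch radius r_p = m·N/2 = 2.971·71/2 = 105.470500
base radius r_b = r_p·cos α = 105.470500·cos 24.868° = 95.691172
roll angle φ = 24.440° = 0.42655847 rad
x = r_b·(cos φ + φ·sin φ) = 104.004762
y = r_b·(sin φ − φ·cos φ) = 2.430880

x=104.004762 y=2.430880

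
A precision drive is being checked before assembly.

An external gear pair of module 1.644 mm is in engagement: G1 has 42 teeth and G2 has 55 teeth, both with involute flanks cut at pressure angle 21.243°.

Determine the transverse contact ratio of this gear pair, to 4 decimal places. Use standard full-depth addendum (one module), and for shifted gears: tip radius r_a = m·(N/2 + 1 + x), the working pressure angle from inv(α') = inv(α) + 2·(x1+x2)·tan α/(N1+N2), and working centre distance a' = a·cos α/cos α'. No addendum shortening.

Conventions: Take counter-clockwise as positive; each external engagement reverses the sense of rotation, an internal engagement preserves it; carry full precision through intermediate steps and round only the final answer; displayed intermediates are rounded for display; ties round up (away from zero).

topology: single-mesh involute geometry — m = 1.644, 42T/55T pair
base radii: r_b1 = 32.178168, r_b2 = 42.138077
tip radii: r_a1 = 36.168000, r_a2 = 46.854000
no profile shift: α' = α, a' = a
action lengths: √(r_a1²−r_b1²) = 16.513319, √(r_a2²−r_b2²) = 20.486087
base pitch p_b = π·m·cos α = 4.813843
CR = (16.513319 + 20.486087 − 79.734000·sin 21.24300°)/4.813843 = 1.684694
contact ratio ≈ 1.6847

1.6847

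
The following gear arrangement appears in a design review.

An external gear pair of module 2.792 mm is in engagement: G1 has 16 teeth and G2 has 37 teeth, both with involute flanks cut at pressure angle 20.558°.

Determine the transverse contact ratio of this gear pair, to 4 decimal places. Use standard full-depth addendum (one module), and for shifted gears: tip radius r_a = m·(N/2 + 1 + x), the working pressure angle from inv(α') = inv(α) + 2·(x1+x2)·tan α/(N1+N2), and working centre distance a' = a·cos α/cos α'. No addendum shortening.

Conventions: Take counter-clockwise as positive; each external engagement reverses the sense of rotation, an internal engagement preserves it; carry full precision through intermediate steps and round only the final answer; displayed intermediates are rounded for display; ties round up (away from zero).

1.5771

single-mesh involute tooth geometry (16T engaging 37T at module 2.792)
base radii: r_b1 = 20.913581, r_b2 = 48.362656
tip radii: r_a1 = 25.128000, r_a2 = 54.444000
no profile shift: α' = α, a' = a
action lengths: √(r_a1²−r_b1²) = 13.929771, √(r_a2²−r_b2²) = 25.004053
base pitch p_b = π·m·cos α = 8.212744
CR = (13.929771 + 25.004053 − 73.988000·sin 20.55800°)/8.212744 = 1.577127
contact ratio ≈ 1.5771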